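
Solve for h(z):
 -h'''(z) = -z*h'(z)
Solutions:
 h(z) = C1 + Integral(C2*airyai(z) + C3*airybi(z), z)


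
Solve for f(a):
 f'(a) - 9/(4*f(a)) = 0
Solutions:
 f(a) = -sqrt(C1 + 18*a)/2
 f(a) = sqrt(C1 + 18*a)/2


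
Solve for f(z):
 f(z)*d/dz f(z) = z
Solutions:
 f(z) = -sqrt(C1 + z^2)
 f(z) = sqrt(C1 + z^2)


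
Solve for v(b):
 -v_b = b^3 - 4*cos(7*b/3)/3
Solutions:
 v(b) = C1 - b^4/4 + 4*sin(7*b/3)/7


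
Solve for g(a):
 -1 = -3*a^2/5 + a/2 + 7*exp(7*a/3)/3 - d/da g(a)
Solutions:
 g(a) = C1 - a^3/5 + a^2/4 + a + exp(7*a/3)


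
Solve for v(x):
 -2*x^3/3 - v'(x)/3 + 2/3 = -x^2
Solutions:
 v(x) = C1 - x^4/2 + x^3 + 2*x


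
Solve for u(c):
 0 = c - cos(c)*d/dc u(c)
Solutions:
 u(c) = C1 + Integral(c/cos(c), c)


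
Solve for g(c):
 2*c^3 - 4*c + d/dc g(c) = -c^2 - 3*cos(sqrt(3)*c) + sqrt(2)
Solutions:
 g(c) = C1 - c^4/2 - c^3/3 + 2*c^2 + sqrt(2)*c - sqrt(3)*sin(sqrt(3)*c)


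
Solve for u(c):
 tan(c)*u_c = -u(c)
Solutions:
 u(c) = C1/sin(c)


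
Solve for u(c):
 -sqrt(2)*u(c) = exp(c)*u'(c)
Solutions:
 u(c) = C1*exp(sqrt(2)*exp(-c))


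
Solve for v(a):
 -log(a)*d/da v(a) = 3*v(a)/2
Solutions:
 v(a) = C1*exp(-3*li(a)/2)


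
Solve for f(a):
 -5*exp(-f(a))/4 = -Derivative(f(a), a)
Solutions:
 f(a) = log(C1 + 5*a/4)


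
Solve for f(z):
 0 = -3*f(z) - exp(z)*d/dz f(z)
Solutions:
 f(z) = C1*exp(3*exp(-z))


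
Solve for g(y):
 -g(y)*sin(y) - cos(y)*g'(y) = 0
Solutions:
 g(y) = C1*cos(y)


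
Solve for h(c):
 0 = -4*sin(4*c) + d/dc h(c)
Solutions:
 h(c) = C1 - cos(4*c)


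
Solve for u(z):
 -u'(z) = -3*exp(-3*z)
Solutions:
 u(z) = C1 - exp(-3*z)


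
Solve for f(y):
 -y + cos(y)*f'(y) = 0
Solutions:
 f(y) = C1 + Integral(y/cos(y), y)


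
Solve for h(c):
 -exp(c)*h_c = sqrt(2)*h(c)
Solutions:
 h(c) = C1*exp(sqrt(2)*exp(-c))


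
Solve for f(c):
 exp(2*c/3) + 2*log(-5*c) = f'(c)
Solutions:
 f(c) = C1 + 2*c*log(-c) + 2*c*(-1 + log(5)) + 3*exp(2*c/3)/2


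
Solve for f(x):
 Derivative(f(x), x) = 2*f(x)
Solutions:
 f(x) = C1*exp(2*x)


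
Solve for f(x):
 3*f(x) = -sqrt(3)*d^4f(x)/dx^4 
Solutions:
 f(x) = (C1*sin(sqrt(2)*3^(1/8)*x/2) + C2*cos(sqrt(2)*3^(1/8)*x/2))*exp(-sqrt(2)*3^(1/8)*x/2) + (C3*sin(sqrt(2)*3^(1/8)*x/2) + C4*cos(sqrt(2)*3^(1/8)*x/2))*exp(sqrt(2)*3^(1/8)*x/2)


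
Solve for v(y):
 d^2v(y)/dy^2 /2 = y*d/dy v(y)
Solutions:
 v(y) = C1 + C2*erfi(y)


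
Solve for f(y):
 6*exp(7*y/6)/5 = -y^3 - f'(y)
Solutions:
 f(y) = C1 - y^4/4 - 36*exp(7*y/6)/35


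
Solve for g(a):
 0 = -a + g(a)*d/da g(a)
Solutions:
 g(a) = -sqrt(C1 + a^2)
 g(a) = sqrt(C1 + a^2)


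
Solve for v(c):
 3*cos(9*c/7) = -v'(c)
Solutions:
 v(c) = C1 - 7*sin(9*c/7)/3


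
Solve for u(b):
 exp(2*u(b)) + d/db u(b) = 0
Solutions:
 u(b) = log(-sqrt(-1/(C1 - b))) - log(2)/2
 u(b) = log(-1/(C1 - b))/2 - log(2)/2


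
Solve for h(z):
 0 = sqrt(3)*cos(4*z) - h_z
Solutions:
 h(z) = C1 + sqrt(3)*sin(4*z)/4


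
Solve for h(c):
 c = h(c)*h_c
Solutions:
 h(c) = -sqrt(C1 + c^2)
 h(c) = sqrt(C1 + c^2)


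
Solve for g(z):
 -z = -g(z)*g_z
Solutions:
 g(z) = -sqrt(C1 + z^2)
 g(z) = sqrt(C1 + z^2)


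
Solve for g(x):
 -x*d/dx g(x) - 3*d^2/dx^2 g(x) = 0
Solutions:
 g(x) = C1 + C2*erf(sqrt(6)*x/6)


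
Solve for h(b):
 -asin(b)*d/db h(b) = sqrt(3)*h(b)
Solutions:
 h(b) = C1*exp(-sqrt(3)*Integral(1/asin(b), b))


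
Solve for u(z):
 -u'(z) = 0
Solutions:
 u(z) = C1


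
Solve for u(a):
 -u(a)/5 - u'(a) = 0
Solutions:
 u(a) = C1*exp(-a/5)


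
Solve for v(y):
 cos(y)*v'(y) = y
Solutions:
 v(y) = C1 + Integral(y/cos(y), y)


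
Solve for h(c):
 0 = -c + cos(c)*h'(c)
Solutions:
 h(c) = C1 + Integral(c/cos(c), c)


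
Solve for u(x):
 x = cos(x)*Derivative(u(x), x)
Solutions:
 u(x) = C1 + Integral(x/cos(x), x)


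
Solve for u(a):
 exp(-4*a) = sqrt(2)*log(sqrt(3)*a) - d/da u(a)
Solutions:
 u(a) = C1 + sqrt(2)*a*log(a) + sqrt(2)*a*(-1 + log(3)/2) + exp(-4*a)/4


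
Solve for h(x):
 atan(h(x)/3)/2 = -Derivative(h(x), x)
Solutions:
 Integral(1/atan(_y/3), (_y, h(x))) = C1 - x/2


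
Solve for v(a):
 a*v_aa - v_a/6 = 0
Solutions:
 v(a) = C1 + C2*a^(7/6)


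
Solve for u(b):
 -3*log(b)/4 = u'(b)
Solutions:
 u(b) = C1 - 3*b*log(b)/4 + 3*b/4


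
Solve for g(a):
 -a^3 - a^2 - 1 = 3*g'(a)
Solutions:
 g(a) = C1 - a^4/12 - a^3/9 - a/3


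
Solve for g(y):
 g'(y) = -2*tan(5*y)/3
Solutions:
 g(y) = C1 + 2*log(cos(5*y))/15


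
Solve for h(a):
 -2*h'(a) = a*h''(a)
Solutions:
 h(a) = C1 + C2/a


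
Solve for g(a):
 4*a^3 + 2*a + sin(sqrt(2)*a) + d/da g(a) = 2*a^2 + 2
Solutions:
 g(a) = C1 - a^4 + 2*a^3/3 - a^2 + 2*a + sqrt(2)*cos(sqrt(2)*a)/2


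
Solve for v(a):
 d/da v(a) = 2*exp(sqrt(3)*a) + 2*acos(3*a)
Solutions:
 v(a) = C1 + 2*a*acos(3*a) - 2*sqrt(1 - 9*a^2)/3 + 2*sqrt(3)*exp(sqrt(3)*a)/3


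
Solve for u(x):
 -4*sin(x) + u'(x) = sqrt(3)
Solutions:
 u(x) = C1 + sqrt(3)*x - 4*cos(x)


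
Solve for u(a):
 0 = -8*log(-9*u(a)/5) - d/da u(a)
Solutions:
 Integral(1/(log(-_y) - log(5) + 2*log(3)), (_y, u(a)))/8 = C1 - a


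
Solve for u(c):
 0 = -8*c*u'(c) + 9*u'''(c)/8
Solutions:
 u(c) = C1 + Integral(C2*airyai(4*3^(1/3)*c/3) + C3*airybi(4*3^(1/3)*c/3), c)


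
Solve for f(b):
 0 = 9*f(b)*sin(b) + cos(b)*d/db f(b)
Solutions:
 f(b) = C1*cos(b)^9


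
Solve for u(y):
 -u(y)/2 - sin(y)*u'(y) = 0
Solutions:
 u(y) = C1*(cos(y) + 1)^(1/4)/(cos(y) - 1)^(1/4)


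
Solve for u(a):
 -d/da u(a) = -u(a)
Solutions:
 u(a) = C1*exp(a)


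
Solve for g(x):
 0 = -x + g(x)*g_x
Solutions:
 g(x) = -sqrt(C1 + x^2)
 g(x) = sqrt(C1 + x^2)


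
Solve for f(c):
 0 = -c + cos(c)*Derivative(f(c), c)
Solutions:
 f(c) = C1 + Integral(c/cos(c), c)


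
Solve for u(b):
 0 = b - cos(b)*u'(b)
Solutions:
 u(b) = C1 + Integral(b/cos(b), b)


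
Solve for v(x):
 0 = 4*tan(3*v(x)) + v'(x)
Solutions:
 v(x) = -asin(C1*exp(-12*x))/3 + pi/3
 v(x) = asin(C1*exp(-12*x))/3


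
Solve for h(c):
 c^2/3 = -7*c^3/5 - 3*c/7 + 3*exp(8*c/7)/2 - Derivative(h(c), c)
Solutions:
 h(c) = C1 - 7*c^4/20 - c^3/9 - 3*c^2/14 + 21*exp(8*c/7)/16


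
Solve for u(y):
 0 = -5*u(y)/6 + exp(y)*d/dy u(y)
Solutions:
 u(y) = C1*exp(-5*exp(-y)/6)


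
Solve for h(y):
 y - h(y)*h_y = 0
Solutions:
 h(y) = -sqrt(C1 + y^2)
 h(y) = sqrt(C1 + y^2)


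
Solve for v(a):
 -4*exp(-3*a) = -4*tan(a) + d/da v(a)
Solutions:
 v(a) = C1 + 2*log(tan(a)^2 + 1) + 4*exp(-3*a)/3


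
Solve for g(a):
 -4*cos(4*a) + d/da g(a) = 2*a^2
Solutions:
 g(a) = C1 + 2*a^3/3 + sin(4*a)


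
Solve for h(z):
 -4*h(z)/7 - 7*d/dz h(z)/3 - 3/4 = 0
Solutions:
 h(z) = C1*exp(-12*z/49) - 21/16


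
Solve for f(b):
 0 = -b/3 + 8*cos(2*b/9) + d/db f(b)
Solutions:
 f(b) = C1 + b^2/6 - 36*sin(2*b/9)


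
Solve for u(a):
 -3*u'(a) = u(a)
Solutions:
 u(a) = C1*exp(-a/3)


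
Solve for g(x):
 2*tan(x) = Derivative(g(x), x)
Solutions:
 g(x) = C1 - 2*log(cos(x))


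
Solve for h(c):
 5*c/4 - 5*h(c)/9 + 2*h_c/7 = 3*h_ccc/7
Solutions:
 h(c) = C1*exp(2^(1/3)*c*(4/(sqrt(1193) + 35)^(1/3) + 2^(1/3)*(sqrt(1193) + 35)^(1/3))/12)*sin(2^(1/3)*sqrt(3)*c*(-2^(1/3)*(sqrt(1193) + 35)^(1/3) + 4/(sqrt(1193) + 35)^(1/3))/12) + C2*exp(2^(1/3)*c*(4/(sqrt(1193) + 35)^(1/3) + 2^(1/3)*(sqrt(1193) + 35)^(1/3))/12)*cos(2^(1/3)*sqrt(3)*c*(-2^(1/3)*(sqrt(1193) + 35)^(1/3) + 4/(sqrt(1193) + 35)^(1/3))/12) + C3*exp(-2^(1/3)*c*(4/(sqrt(1193) + 35)^(1/3) + 2^(1/3)*(sqrt(1193) + 35)^(1/3))/6) + 9*c/4 + 81/70


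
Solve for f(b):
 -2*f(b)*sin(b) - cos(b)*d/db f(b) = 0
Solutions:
 f(b) = C1*cos(b)^2


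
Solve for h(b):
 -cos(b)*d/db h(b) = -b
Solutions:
 h(b) = C1 + Integral(b/cos(b), b)


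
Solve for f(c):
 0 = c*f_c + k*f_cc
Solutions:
 f(c) = C1 + C2*sqrt(k)*erf(sqrt(2)*c*sqrt(1/k)/2)


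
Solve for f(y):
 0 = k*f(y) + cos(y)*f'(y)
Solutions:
 f(y) = C1*exp(k*(log(sin(y) - 1) - log(sin(y) + 1))/2)


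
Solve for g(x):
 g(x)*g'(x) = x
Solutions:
 g(x) = -sqrt(C1 + x^2)
 g(x) = sqrt(C1 + x^2)


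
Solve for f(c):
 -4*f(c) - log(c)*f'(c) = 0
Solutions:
 f(c) = C1*exp(-4*li(c))


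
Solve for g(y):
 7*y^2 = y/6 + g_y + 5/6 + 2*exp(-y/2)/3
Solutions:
 g(y) = C1 + 7*y^3/3 - y^2/12 - 5*y/6 + 4*exp(-y/2)/3


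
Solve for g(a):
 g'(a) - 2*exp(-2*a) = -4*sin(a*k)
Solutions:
 g(a) = C1 - exp(-2*a) + 4*cos(a*k)/k


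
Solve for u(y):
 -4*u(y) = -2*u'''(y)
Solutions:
 u(y) = C3*exp(2^(1/3)*y) + (C1*sin(2^(1/3)*sqrt(3)*y/2) + C2*cos(2^(1/3)*sqrt(3)*y/2))*exp(-2^(1/3)*y/2)


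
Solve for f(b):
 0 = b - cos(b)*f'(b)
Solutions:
 f(b) = C1 + Integral(b/cos(b), b)


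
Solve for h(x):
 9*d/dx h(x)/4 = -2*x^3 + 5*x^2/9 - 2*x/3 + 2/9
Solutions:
 h(x) = C1 - 2*x^4/9 + 20*x^3/243 - 4*x^2/27 + 8*x/81


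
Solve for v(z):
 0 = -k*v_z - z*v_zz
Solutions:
 v(z) = C1 + z^(1 - re(k))*(C2*sin(log(z)*Abs(im(k))) + C3*cos(log(z)*im(k)))


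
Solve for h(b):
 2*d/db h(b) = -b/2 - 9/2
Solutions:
 h(b) = C1 - b^2/8 - 9*b/4


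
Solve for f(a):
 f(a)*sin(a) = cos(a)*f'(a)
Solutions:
 f(a) = C1/cos(a)


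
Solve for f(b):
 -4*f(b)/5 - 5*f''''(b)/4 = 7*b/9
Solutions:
 f(b) = -35*b/36 + (C1*sin(sqrt(10)*b/5) + C2*cos(sqrt(10)*b/5))*exp(-sqrt(10)*b/5) + (C3*sin(sqrt(10)*b/5) + C4*cos(sqrt(10)*b/5))*exp(sqrt(10)*b/5)


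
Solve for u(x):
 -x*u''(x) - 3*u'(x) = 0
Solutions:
 u(x) = C1 + C2/x^2


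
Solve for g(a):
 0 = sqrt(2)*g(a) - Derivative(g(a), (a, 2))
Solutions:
 g(a) = C1*exp(-2^(1/4)*a) + C2*exp(2^(1/4)*a)


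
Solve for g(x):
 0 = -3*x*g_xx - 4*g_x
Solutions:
 g(x) = C1 + C2/x^(1/3)


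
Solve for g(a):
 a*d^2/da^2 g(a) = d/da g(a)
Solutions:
 g(a) = C1 + C2*a^2


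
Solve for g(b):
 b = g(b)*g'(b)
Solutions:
 g(b) = -sqrt(C1 + b^2)
 g(b) = sqrt(C1 + b^2)


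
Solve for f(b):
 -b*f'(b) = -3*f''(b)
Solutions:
 f(b) = C1 + C2*erfi(sqrt(6)*b/6)


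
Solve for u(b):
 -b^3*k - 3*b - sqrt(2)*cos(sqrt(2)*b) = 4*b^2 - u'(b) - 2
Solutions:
 u(b) = C1 + b^4*k/4 + 4*b^3/3 + 3*b^2/2 - 2*b + sin(sqrt(2)*b)


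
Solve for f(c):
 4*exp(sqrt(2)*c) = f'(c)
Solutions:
 f(c) = C1 + 2*sqrt(2)*exp(sqrt(2)*c)


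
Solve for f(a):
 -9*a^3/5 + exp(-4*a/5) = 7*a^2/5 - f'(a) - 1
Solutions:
 f(a) = C1 + 9*a^4/20 + 7*a^3/15 - a + 5*exp(-4*a/5)/4


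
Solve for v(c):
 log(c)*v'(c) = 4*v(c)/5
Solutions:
 v(c) = C1*exp(4*li(c)/5)


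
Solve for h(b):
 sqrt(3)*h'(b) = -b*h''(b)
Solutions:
 h(b) = C1 + C2*b^(1 - sqrt(3))


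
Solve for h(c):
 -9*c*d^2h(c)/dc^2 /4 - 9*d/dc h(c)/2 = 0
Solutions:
 h(c) = C1 + C2/c


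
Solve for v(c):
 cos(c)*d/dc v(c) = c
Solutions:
 v(c) = C1 + Integral(c/cos(c), c)


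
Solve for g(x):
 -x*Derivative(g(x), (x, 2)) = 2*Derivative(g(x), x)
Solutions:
 g(x) = C1 + C2/x


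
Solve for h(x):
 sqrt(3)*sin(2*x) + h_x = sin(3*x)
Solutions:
 h(x) = C1 + sqrt(3)*cos(2*x)/2 - cos(3*x)/3


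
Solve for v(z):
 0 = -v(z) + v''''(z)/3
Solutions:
 v(z) = C1*exp(-3^(1/4)*z) + C2*exp(3^(1/4)*z) + C3*sin(3^(1/4)*z) + C4*cos(3^(1/4)*z)


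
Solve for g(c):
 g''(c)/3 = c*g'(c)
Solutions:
 g(c) = C1 + C2*erfi(sqrt(6)*c/2)


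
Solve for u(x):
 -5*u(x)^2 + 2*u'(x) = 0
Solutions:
 u(x) = -2/(C1 + 5*x)


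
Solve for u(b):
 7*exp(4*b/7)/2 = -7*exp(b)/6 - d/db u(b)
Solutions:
 u(b) = C1 - 49*exp(4*b/7)/8 - 7*exp(b)/6


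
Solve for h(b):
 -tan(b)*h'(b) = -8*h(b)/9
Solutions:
 h(b) = C1*sin(b)^(8/9)


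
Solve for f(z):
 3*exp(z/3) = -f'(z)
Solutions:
 f(z) = C1 - 9*exp(z/3)


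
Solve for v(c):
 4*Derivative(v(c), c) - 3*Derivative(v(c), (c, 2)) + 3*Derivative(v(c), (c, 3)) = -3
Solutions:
 v(c) = C1 - 3*c/4 + (C2*sin(sqrt(39)*c/6) + C3*cos(sqrt(39)*c/6))*exp(c/2)


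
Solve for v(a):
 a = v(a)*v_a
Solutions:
 v(a) = -sqrt(C1 + a^2)
 v(a) = sqrt(C1 + a^2)


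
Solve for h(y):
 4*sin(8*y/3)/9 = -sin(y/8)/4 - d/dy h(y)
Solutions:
 h(y) = C1 + 2*cos(y/8) + cos(8*y/3)/6


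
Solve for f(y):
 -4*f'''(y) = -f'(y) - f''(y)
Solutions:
 f(y) = C1 + C2*exp(y*(1 - sqrt(17))/8) + C3*exp(y*(1 + sqrt(17))/8)


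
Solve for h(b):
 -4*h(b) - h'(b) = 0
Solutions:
 h(b) = C1*exp(-4*b)


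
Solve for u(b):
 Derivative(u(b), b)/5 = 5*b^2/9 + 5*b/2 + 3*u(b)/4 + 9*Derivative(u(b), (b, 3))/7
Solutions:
 u(b) = C1*exp(105^(1/3)*b*(4*105^(1/3)/(sqrt(4093905) + 2025)^(1/3) + (sqrt(4093905) + 2025)^(1/3))/180)*sin(3^(1/6)*35^(1/3)*b*(-3^(2/3)*(sqrt(4093905) + 2025)^(1/3) + 12*35^(1/3)/(sqrt(4093905) + 2025)^(1/3))/180) + C2*exp(105^(1/3)*b*(4*105^(1/3)/(sqrt(4093905) + 2025)^(1/3) + (sqrt(4093905) + 2025)^(1/3))/180)*cos(3^(1/6)*35^(1/3)*b*(-3^(2/3)*(sqrt(4093905) + 2025)^(1/3) + 12*35^(1/3)/(sqrt(4093905) + 2025)^(1/3))/180) + C3*exp(-105^(1/3)*b*(4*105^(1/3)/(sqrt(4093905) + 2025)^(1/3) + (sqrt(4093905) + 2025)^(1/3))/90) - 20*b^2/27 - 302*b/81 - 1208/1215


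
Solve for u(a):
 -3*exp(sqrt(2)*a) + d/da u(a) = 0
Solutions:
 u(a) = C1 + 3*sqrt(2)*exp(sqrt(2)*a)/2


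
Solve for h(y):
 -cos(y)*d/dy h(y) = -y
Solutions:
 h(y) = C1 + Integral(y/cos(y), y)


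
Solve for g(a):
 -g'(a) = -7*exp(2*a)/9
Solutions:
 g(a) = C1 + 7*exp(2*a)/18


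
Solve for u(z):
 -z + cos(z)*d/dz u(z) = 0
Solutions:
 u(z) = C1 + Integral(z/cos(z), z)


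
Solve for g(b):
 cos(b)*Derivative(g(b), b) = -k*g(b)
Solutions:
 g(b) = C1*exp(k*(log(sin(b) - 1) - log(sin(b) + 1))/2)


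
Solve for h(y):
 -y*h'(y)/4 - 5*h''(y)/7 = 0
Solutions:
 h(y) = C1 + C2*erf(sqrt(70)*y/20)


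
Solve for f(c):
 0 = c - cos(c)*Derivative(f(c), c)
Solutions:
 f(c) = C1 + Integral(c/cos(c), c)


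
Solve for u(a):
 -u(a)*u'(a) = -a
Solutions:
 u(a) = -sqrt(C1 + a^2)
 u(a) = sqrt(C1 + a^2)


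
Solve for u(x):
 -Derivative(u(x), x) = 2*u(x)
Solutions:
 u(x) = C1*exp(-2*x)


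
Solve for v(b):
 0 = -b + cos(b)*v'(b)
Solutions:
 v(b) = C1 + Integral(b/cos(b), b)


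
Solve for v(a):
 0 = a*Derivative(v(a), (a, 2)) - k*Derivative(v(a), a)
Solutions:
 v(a) = C1 + a^(re(k) + 1)*(C2*sin(log(a)*Abs(im(k))) + C3*cos(log(a)*im(k)))


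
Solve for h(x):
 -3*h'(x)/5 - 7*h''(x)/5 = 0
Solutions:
 h(x) = C1 + C2*exp(-3*x/7)


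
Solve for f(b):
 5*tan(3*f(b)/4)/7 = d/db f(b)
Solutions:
 f(b) = -4*asin(C1*exp(15*b/28))/3 + 4*pi/3
 f(b) = 4*asin(C1*exp(15*b/28))/3


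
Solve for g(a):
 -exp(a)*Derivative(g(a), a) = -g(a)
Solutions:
 g(a) = C1*exp(-exp(-a))


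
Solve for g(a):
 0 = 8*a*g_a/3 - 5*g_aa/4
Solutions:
 g(a) = C1 + C2*erfi(4*sqrt(15)*a/15)


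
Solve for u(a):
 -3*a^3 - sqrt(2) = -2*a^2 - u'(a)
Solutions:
 u(a) = C1 + 3*a^4/4 - 2*a^3/3 + sqrt(2)*a


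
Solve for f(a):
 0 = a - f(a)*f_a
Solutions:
 f(a) = -sqrt(C1 + a^2)
 f(a) = sqrt(C1 + a^2)


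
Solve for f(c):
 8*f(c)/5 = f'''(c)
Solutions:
 f(c) = C3*exp(2*5^(2/3)*c/5) + (C1*sin(sqrt(3)*5^(2/3)*c/5) + C2*cos(sqrt(3)*5^(2/3)*c/5))*exp(-5^(2/3)*c/5)


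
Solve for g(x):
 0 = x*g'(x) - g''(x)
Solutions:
 g(x) = C1 + C2*erfi(sqrt(2)*x/2)


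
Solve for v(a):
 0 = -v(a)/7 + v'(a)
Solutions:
 v(a) = C1*exp(a/7)


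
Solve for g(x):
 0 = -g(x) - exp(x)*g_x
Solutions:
 g(x) = C1*exp(exp(-x))


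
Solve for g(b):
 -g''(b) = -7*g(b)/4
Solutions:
 g(b) = C1*exp(-sqrt(7)*b/2) + C2*exp(sqrt(7)*b/2)


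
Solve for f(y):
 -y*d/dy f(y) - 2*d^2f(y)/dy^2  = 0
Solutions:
 f(y) = C1 + C2*erf(y/2)


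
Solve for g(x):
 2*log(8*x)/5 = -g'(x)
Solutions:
 g(x) = C1 - 2*x*log(x)/5 - 6*x*log(2)/5 + 2*x/5


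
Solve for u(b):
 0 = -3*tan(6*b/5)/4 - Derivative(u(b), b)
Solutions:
 u(b) = C1 + 5*log(cos(6*b/5))/8


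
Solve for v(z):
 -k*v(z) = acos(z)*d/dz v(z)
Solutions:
 v(z) = C1*exp(-k*Integral(1/acos(z), z))


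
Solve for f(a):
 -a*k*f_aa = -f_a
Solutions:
 f(a) = C1 + a^(((re(k) + 1)*re(k) + im(k)^2)/(re(k)^2 + im(k)^2))*(C2*sin(log(a)*Abs(im(k))/(re(k)^2 + im(k)^2)) + C3*cos(log(a)*im(k)/(re(k)^2 + im(k)^2)))


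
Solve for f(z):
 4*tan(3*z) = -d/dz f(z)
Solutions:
 f(z) = C1 + 4*log(cos(3*z))/3


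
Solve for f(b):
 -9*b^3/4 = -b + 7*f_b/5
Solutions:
 f(b) = C1 - 45*b^4/112 + 5*b^2/14


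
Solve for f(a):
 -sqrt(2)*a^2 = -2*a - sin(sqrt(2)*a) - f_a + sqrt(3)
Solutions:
 f(a) = C1 + sqrt(2)*a^3/3 - a^2 + sqrt(3)*a + sqrt(2)*cos(sqrt(2)*a)/2


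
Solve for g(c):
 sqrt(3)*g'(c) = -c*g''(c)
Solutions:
 g(c) = C1 + C2*c^(1 - sqrt(3))


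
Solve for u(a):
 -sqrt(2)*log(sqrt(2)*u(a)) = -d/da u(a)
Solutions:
 -sqrt(2)*Integral(1/(2*log(_y) + log(2)), (_y, u(a))) = C1 - a


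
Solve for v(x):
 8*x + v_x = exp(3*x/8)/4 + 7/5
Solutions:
 v(x) = C1 - 4*x^2 + 7*x/5 + 2*exp(3*x/8)/3


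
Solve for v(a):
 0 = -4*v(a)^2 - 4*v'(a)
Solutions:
 v(a) = 1/(C1 + a)


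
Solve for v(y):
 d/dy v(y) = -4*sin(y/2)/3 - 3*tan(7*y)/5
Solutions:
 v(y) = C1 + 3*log(cos(7*y))/35 + 8*cos(y/2)/3


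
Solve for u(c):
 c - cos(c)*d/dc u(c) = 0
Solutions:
 u(c) = C1 + Integral(c/cos(c), c)


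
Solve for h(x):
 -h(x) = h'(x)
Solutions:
 h(x) = C1*exp(-x)


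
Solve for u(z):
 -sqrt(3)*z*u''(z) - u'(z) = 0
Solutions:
 u(z) = C1 + C2*z^(1 - sqrt(3)/3)


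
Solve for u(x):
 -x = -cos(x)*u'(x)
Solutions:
 u(x) = C1 + Integral(x/cos(x), x)


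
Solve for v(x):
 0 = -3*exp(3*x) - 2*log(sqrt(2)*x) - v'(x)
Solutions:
 v(x) = C1 - 2*x*log(x) + x*(2 - log(2)) - exp(3*x)


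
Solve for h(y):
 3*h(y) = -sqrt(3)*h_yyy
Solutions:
 h(y) = C3*exp(-3^(1/6)*y) + (C1*sin(3^(2/3)*y/2) + C2*cos(3^(2/3)*y/2))*exp(3^(1/6)*y/2)


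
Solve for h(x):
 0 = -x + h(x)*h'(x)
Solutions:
 h(x) = -sqrt(C1 + x^2)
 h(x) = sqrt(C1 + x^2)


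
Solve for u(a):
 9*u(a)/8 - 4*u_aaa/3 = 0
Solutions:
 u(a) = C3*exp(3*2^(1/3)*a/4) + (C1*sin(3*2^(1/3)*sqrt(3)*a/8) + C2*cos(3*2^(1/3)*sqrt(3)*a/8))*exp(-3*2^(1/3)*a/8)


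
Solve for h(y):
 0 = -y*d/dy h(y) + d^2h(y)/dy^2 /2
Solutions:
 h(y) = C1 + C2*erfi(y)


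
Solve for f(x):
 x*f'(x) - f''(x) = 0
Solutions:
 f(x) = C1 + C2*erfi(sqrt(2)*x/2)


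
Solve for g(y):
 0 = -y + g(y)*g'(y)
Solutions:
 g(y) = -sqrt(C1 + y^2)
 g(y) = sqrt(C1 + y^2)


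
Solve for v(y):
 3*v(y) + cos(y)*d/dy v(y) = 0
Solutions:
 v(y) = C1*(sin(y) - 1)^(3/2)/(sin(y) + 1)^(3/2)


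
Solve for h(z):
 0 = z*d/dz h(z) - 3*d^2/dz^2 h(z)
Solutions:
 h(z) = C1 + C2*erfi(sqrt(6)*z/6)


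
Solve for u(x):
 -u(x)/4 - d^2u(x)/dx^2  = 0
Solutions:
 u(x) = C1*sin(x/2) + C2*cos(x/2)


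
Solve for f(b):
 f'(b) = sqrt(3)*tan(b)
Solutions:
 f(b) = C1 - sqrt(3)*log(cos(b))


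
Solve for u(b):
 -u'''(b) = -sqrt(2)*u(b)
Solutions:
 u(b) = C3*exp(2^(1/6)*b) + (C1*sin(2^(1/6)*sqrt(3)*b/2) + C2*cos(2^(1/6)*sqrt(3)*b/2))*exp(-2^(1/6)*b/2)


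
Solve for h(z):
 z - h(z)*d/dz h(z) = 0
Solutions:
 h(z) = -sqrt(C1 + z^2)
 h(z) = sqrt(C1 + z^2)


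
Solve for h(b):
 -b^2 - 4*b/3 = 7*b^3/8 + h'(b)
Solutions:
 h(b) = C1 - 7*b^4/32 - b^3/3 - 2*b^2/3


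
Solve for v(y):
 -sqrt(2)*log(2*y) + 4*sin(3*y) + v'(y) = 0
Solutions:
 v(y) = C1 + sqrt(2)*y*(log(y) - 1) + sqrt(2)*y*log(2) + 4*cos(3*y)/3


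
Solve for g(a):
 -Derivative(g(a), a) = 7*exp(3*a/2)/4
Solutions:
 g(a) = C1 - 7*exp(3*a/2)/6


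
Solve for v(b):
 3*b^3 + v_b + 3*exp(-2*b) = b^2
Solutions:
 v(b) = C1 - 3*b^4/4 + b^3/3 + 3*exp(-2*b)/2


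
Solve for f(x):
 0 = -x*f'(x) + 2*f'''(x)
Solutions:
 f(x) = C1 + Integral(C2*airyai(2^(2/3)*x/2) + C3*airybi(2^(2/3)*x/2), x)


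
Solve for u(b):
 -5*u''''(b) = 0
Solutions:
 u(b) = C1 + C2*b + C3*b^2 + C4*b^3


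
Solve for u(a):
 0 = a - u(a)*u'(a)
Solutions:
 u(a) = -sqrt(C1 + a^2)
 u(a) = sqrt(C1 + a^2)


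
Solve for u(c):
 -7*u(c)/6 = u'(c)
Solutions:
 u(c) = C1*exp(-7*c/6)


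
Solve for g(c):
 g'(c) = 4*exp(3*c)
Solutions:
 g(c) = C1 + 4*exp(3*c)/3


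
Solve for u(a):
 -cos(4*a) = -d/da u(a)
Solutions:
 u(a) = C1 + sin(4*a)/4


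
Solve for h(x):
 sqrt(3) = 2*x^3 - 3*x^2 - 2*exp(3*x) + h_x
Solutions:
 h(x) = C1 - x^4/2 + x^3 + sqrt(3)*x + 2*exp(3*x)/3


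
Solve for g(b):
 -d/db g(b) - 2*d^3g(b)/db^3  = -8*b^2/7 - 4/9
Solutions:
 g(b) = C1 + C2*sin(sqrt(2)*b/2) + C3*cos(sqrt(2)*b/2) + 8*b^3/21 - 260*b/63


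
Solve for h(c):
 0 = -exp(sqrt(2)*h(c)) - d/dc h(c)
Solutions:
 h(c) = sqrt(2)*(2*log(1/(C1 + c)) - log(2))/4


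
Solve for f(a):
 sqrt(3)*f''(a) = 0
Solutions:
 f(a) = C1 + C2*a


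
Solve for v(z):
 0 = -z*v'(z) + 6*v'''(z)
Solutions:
 v(z) = C1 + Integral(C2*airyai(6^(2/3)*z/6) + C3*airybi(6^(2/3)*z/6), z)


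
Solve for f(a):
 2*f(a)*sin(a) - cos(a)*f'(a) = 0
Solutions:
 f(a) = C1/cos(a)^2


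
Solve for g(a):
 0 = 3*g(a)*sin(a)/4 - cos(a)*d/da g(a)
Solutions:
 g(a) = C1/cos(a)^(3/4)


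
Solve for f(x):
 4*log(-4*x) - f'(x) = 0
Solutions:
 f(x) = C1 + 4*x*log(-x) + 4*x*(-1 + 2*log(2))


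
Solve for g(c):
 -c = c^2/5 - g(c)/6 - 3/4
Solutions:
 g(c) = 6*c^2/5 + 6*c - 9/2


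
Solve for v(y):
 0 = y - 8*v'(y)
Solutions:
 v(y) = C1 + y^2/16


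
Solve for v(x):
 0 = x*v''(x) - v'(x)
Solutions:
 v(x) = C1 + C2*x^2


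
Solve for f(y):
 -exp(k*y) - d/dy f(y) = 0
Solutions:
 f(y) = C1 - exp(k*y)/k


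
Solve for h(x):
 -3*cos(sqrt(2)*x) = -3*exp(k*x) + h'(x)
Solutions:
 h(x) = C1 - 3*sqrt(2)*sin(sqrt(2)*x)/2 + 3*exp(k*x)/k


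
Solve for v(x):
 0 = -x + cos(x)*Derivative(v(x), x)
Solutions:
 v(x) = C1 + Integral(x/cos(x), x)


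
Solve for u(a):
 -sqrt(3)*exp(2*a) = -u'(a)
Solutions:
 u(a) = C1 + sqrt(3)*exp(2*a)/2


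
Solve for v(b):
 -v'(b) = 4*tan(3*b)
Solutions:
 v(b) = C1 + 4*log(cos(3*b))/3


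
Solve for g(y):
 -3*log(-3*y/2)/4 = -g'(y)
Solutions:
 g(y) = C1 + 3*y*log(-y)/4 + 3*y*(-1 - log(2) + log(3))/4


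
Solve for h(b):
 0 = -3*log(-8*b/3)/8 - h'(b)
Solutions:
 h(b) = C1 - 3*b*log(-b)/8 + 3*b*(-3*log(2) + 1 + log(3))/8


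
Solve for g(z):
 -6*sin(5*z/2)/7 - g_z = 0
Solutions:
 g(z) = C1 + 12*cos(5*z/2)/35


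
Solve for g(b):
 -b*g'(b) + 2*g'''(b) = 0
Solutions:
 g(b) = C1 + Integral(C2*airyai(2^(2/3)*b/2) + C3*airybi(2^(2/3)*b/2), b)


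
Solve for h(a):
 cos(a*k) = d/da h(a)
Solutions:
 h(a) = C1 + sin(a*k)/k


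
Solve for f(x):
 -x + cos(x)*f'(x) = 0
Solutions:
 f(x) = C1 + Integral(x/cos(x), x)


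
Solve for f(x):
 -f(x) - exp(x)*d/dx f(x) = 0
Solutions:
 f(x) = C1*exp(exp(-x))


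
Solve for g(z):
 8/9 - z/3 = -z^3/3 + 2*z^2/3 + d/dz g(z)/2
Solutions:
 g(z) = C1 + z^4/6 - 4*z^3/9 - z^2/3 + 16*z/9


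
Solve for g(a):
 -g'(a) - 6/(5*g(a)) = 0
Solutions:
 g(a) = -sqrt(C1 - 60*a)/5
 g(a) = sqrt(C1 - 60*a)/5


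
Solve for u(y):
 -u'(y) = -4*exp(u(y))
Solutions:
 u(y) = log(-1/(C1 + 4*y))


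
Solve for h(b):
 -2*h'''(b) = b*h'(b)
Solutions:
 h(b) = C1 + Integral(C2*airyai(-2^(2/3)*b/2) + C3*airybi(-2^(2/3)*b/2), b)


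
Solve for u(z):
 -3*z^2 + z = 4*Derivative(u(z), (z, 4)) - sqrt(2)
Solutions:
 u(z) = C1 + C2*z + C3*z^2 + C4*z^3 - z^6/480 + z^5/480 + sqrt(2)*z^4/96


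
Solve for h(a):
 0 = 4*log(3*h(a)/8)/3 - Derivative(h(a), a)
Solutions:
 3*Integral(1/(-log(_y) - log(3) + 3*log(2)), (_y, h(a)))/4 = C1 - a


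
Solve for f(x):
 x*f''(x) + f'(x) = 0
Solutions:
 f(x) = C1 + C2*log(x)


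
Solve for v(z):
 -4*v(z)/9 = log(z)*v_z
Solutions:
 v(z) = C1*exp(-4*li(z)/9)


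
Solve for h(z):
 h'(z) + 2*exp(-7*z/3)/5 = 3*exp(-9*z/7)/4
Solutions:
 h(z) = C1 + 6*exp(-7*z/3)/35 - 7*exp(-9*z/7)/12


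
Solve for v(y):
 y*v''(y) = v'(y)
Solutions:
 v(y) = C1 + C2*y^2


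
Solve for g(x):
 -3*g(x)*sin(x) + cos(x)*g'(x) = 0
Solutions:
 g(x) = C1/cos(x)^3


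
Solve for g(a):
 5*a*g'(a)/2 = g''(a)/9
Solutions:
 g(a) = C1 + C2*erfi(3*sqrt(5)*a/2)


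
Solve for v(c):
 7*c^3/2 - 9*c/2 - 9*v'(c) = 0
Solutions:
 v(c) = C1 + 7*c^4/72 - c^2/4


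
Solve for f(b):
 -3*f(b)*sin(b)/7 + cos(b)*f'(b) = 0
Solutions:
 f(b) = C1/cos(b)^(3/7)


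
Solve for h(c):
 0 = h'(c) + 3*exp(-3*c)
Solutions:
 h(c) = C1 + exp(-3*c)


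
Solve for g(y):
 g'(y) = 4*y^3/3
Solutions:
 g(y) = C1 + y^4/3


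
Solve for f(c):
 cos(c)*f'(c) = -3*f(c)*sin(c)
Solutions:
 f(c) = C1*cos(c)^3


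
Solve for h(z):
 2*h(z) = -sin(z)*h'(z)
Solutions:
 h(z) = C1*(cos(z) + 1)/(cos(z) - 1)


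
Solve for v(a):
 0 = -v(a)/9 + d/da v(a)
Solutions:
 v(a) = C1*exp(a/9)


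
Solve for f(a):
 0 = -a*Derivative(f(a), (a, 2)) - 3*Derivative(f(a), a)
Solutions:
 f(a) = C1 + C2/a^2


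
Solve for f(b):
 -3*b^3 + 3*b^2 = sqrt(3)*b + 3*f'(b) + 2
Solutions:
 f(b) = C1 - b^4/4 + b^3/3 - sqrt(3)*b^2/6 - 2*b/3


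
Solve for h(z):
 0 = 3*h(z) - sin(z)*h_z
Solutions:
 h(z) = C1*(cos(z) - 1)^(3/2)/(cos(z) + 1)^(3/2)


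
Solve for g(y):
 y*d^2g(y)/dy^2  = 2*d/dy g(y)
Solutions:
 g(y) = C1 + C2*y^3


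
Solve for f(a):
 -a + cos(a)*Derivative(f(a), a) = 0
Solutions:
 f(a) = C1 + Integral(a/cos(a), a)


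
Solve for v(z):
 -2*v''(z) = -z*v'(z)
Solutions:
 v(z) = C1 + C2*erfi(z/2)


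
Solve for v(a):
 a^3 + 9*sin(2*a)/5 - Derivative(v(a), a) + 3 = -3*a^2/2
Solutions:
 v(a) = C1 + a^4/4 + a^3/2 + 3*a - 9*cos(2*a)/10


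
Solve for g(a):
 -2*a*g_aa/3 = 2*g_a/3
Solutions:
 g(a) = C1 + C2*log(a)


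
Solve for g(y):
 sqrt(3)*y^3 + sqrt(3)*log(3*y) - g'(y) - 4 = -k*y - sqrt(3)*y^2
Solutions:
 g(y) = C1 + k*y^2/2 + sqrt(3)*y^4/4 + sqrt(3)*y^3/3 + sqrt(3)*y*log(y) - 4*y - sqrt(3)*y + sqrt(3)*y*log(3)


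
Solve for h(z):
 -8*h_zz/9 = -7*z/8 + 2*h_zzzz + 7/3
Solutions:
 h(z) = C1 + C2*z + C3*sin(2*z/3) + C4*cos(2*z/3) + 21*z^3/128 - 21*z^2/16


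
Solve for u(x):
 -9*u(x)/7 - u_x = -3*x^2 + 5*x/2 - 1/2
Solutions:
 u(x) = C1*exp(-9*x/7) + 7*x^2/3 - 301*x/54 + 1148/243


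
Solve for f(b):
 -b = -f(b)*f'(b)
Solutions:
 f(b) = -sqrt(C1 + b^2)
 f(b) = sqrt(C1 + b^2)


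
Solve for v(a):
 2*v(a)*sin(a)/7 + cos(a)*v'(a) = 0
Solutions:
 v(a) = C1*cos(a)^(2/7)


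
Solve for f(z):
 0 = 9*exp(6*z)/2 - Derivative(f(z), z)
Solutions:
 f(z) = C1 + 3*exp(6*z)/4


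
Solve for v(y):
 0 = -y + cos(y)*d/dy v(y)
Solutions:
 v(y) = C1 + Integral(y/cos(y), y)


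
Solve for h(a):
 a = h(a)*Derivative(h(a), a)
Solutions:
 h(a) = -sqrt(C1 + a^2)
 h(a) = sqrt(C1 + a^2)


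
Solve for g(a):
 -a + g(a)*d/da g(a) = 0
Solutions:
 g(a) = -sqrt(C1 + a^2)
 g(a) = sqrt(C1 + a^2)


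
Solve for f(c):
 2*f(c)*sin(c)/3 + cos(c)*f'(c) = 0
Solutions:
 f(c) = C1*cos(c)^(2/3)


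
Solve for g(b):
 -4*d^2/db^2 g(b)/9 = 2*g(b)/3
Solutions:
 g(b) = C1*sin(sqrt(6)*b/2) + C2*cos(sqrt(6)*b/2)


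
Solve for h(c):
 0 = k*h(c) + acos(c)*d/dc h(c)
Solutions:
 h(c) = C1*exp(-k*Integral(1/acos(c), c))


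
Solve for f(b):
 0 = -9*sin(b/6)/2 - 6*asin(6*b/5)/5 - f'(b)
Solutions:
 f(b) = C1 - 6*b*asin(6*b/5)/5 - sqrt(25 - 36*b^2)/5 + 27*cos(b/6)


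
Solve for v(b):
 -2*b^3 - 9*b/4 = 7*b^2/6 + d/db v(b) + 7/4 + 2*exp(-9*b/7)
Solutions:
 v(b) = C1 - b^4/2 - 7*b^3/18 - 9*b^2/8 - 7*b/4 + 14*exp(-9*b/7)/9


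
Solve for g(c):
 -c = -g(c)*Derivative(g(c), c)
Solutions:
 g(c) = -sqrt(C1 + c^2)
 g(c) = sqrt(C1 + c^2)


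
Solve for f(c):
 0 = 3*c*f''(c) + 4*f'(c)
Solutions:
 f(c) = C1 + C2/c^(1/3)


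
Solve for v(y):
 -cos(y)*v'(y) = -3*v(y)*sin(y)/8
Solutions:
 v(y) = C1/cos(y)^(3/8)


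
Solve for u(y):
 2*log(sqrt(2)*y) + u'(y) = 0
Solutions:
 u(y) = C1 - 2*y*log(y) - y*log(2) + 2*y


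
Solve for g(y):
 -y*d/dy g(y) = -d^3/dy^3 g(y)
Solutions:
 g(y) = C1 + Integral(C2*airyai(y) + C3*airybi(y), y)


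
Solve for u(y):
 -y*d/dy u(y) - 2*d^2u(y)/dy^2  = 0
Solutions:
 u(y) = C1 + C2*erf(y/2)


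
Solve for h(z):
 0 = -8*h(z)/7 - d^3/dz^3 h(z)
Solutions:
 h(z) = C3*exp(-2*7^(2/3)*z/7) + (C1*sin(sqrt(3)*7^(2/3)*z/7) + C2*cos(sqrt(3)*7^(2/3)*z/7))*exp(7^(2/3)*z/7)


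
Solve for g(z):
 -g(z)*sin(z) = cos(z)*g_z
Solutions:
 g(z) = C1*cos(z)


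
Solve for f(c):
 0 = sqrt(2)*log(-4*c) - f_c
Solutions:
 f(c) = C1 + sqrt(2)*c*log(-c) + sqrt(2)*c*(-1 + 2*log(2))


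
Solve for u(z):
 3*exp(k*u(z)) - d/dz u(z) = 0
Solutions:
 u(z) = Piecewise((log(-1/(C1*k + 3*k*z))/k, Ne(k, 0)), (nan, True))
 u(z) = Piecewise((C1 + 3*z, Eq(k, 0)), (nan, True))


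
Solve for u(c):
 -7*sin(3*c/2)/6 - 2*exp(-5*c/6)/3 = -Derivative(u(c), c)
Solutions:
 u(c) = C1 - 7*cos(3*c/2)/9 - 4*exp(-5*c/6)/5


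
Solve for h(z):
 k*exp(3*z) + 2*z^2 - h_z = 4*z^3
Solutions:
 h(z) = C1 + k*exp(3*z)/3 - z^4 + 2*z^3/3


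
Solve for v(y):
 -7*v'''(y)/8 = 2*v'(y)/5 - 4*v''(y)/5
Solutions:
 v(y) = C1 + (C2*sin(4*sqrt(19)*y/35) + C3*cos(4*sqrt(19)*y/35))*exp(16*y/35)


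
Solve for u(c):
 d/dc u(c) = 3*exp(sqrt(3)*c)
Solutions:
 u(c) = C1 + sqrt(3)*exp(sqrt(3)*c)


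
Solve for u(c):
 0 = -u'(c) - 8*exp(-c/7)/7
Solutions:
 u(c) = C1 + 8*exp(-c/7)


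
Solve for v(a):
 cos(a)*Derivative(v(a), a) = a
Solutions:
 v(a) = C1 + Integral(a/cos(a), a)


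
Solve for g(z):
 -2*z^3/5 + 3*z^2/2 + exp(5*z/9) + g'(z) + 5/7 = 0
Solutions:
 g(z) = C1 + z^4/10 - z^3/2 - 5*z/7 - 9*exp(5*z/9)/5


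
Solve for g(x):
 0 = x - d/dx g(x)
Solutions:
 g(x) = C1 + x^2/2


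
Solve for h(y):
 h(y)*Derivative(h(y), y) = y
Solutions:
 h(y) = -sqrt(C1 + y^2)
 h(y) = sqrt(C1 + y^2)


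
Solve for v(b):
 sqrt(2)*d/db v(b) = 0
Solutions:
 v(b) = C1


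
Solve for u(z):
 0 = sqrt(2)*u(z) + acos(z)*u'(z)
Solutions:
 u(z) = C1*exp(-sqrt(2)*Integral(1/acos(z), z))


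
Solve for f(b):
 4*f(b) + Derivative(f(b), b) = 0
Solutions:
 f(b) = C1*exp(-4*b)


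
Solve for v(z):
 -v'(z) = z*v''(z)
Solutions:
 v(z) = C1 + C2*log(z)


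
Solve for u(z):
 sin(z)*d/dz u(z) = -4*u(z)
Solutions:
 u(z) = C1*(cos(z)^2 + 2*cos(z) + 1)/(cos(z)^2 - 2*cos(z) + 1)


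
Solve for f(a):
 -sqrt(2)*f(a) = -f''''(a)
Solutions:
 f(a) = C1*exp(-2^(1/8)*a) + C2*exp(2^(1/8)*a) + C3*sin(2^(1/8)*a) + C4*cos(2^(1/8)*a)


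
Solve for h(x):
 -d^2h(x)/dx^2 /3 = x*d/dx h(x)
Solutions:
 h(x) = C1 + C2*erf(sqrt(6)*x/2)


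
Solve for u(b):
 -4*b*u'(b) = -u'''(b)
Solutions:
 u(b) = C1 + Integral(C2*airyai(2^(2/3)*b) + C3*airybi(2^(2/3)*b), b)


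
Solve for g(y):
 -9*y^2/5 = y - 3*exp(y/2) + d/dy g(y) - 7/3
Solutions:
 g(y) = C1 - 3*y^3/5 - y^2/2 + 7*y/3 + 6*exp(y/2)


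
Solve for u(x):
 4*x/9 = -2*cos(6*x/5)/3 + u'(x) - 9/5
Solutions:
 u(x) = C1 + 2*x^2/9 + 9*x/5 + 5*sin(6*x/5)/9


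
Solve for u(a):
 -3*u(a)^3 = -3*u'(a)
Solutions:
 u(a) = -sqrt(2)*sqrt(-1/(C1 + a))/2
 u(a) = sqrt(2)*sqrt(-1/(C1 + a))/2


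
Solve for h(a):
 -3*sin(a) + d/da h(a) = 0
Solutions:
 h(a) = C1 - 3*cos(a)


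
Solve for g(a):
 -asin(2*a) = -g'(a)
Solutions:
 g(a) = C1 + a*asin(2*a) + sqrt(1 - 4*a^2)/2


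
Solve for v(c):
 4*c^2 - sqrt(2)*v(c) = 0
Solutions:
 v(c) = 2*sqrt(2)*c^2


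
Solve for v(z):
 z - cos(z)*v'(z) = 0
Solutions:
 v(z) = C1 + Integral(z/cos(z), z)


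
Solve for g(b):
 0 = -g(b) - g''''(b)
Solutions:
 g(b) = (C1*sin(sqrt(2)*b/2) + C2*cos(sqrt(2)*b/2))*exp(-sqrt(2)*b/2) + (C3*sin(sqrt(2)*b/2) + C4*cos(sqrt(2)*b/2))*exp(sqrt(2)*b/2)


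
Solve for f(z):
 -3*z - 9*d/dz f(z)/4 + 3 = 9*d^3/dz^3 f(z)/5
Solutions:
 f(z) = C1 + C2*sin(sqrt(5)*z/2) + C3*cos(sqrt(5)*z/2) - 2*z^2/3 + 4*z/3


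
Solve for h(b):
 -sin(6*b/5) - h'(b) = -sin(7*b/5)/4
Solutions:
 h(b) = C1 + 5*cos(6*b/5)/6 - 5*cos(7*b/5)/28


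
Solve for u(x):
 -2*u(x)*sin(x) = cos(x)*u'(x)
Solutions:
 u(x) = C1*cos(x)^2


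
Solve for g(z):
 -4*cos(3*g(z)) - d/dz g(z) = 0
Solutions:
 g(z) = -asin((C1 + exp(24*z))/(C1 - exp(24*z)))/3 + pi/3
 g(z) = asin((C1 + exp(24*z))/(C1 - exp(24*z)))/3


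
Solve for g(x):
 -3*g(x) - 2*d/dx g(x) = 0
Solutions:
 g(x) = C1*exp(-3*x/2)


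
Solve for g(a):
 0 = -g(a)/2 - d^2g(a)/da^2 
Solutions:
 g(a) = C1*sin(sqrt(2)*a/2) + C2*cos(sqrt(2)*a/2)


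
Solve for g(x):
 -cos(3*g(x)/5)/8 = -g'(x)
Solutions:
 -x/8 - 5*log(sin(3*g(x)/5) - 1)/6 + 5*log(sin(3*g(x)/5) + 1)/6 = C1


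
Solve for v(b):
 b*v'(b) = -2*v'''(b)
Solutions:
 v(b) = C1 + Integral(C2*airyai(-2^(2/3)*b/2) + C3*airybi(-2^(2/3)*b/2), b)


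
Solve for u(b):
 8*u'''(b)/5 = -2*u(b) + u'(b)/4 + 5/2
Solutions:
 u(b) = C1*exp(30^(1/3)*b*(30^(1/3)/(sqrt(82914) + 288)^(1/3) + (sqrt(82914) + 288)^(1/3))/48)*sin(10^(1/3)*3^(1/6)*b*(-3^(2/3)*(sqrt(82914) + 288)^(1/3) + 3*10^(1/3)/(sqrt(82914) + 288)^(1/3))/48) + C2*exp(30^(1/3)*b*(30^(1/3)/(sqrt(82914) + 288)^(1/3) + (sqrt(82914) + 288)^(1/3))/48)*cos(10^(1/3)*3^(1/6)*b*(-3^(2/3)*(sqrt(82914) + 288)^(1/3) + 3*10^(1/3)/(sqrt(82914) + 288)^(1/3))/48) + C3*exp(-30^(1/3)*b*(30^(1/3)/(sqrt(82914) + 288)^(1/3) + (sqrt(82914) + 288)^(1/3))/24) + 5/4


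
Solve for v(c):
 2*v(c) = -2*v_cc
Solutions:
 v(c) = C1*sin(c) + C2*cos(c)


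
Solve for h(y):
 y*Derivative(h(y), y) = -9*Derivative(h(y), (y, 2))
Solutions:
 h(y) = C1 + C2*erf(sqrt(2)*y/6)


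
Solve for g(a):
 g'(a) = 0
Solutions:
 g(a) = C1


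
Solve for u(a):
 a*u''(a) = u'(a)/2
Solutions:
 u(a) = C1 + C2*a^(3/2)


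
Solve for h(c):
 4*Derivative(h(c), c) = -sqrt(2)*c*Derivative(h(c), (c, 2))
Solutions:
 h(c) = C1 + C2*c^(1 - 2*sqrt(2))


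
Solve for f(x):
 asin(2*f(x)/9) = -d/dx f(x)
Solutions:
 Integral(1/asin(2*_y/9), (_y, f(x))) = C1 - x


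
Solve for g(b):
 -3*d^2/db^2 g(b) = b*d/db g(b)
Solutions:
 g(b) = C1 + C2*erf(sqrt(6)*b/6)


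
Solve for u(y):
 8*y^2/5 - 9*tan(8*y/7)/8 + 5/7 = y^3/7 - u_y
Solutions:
 u(y) = C1 + y^4/28 - 8*y^3/15 - 5*y/7 - 63*log(cos(8*y/7))/64


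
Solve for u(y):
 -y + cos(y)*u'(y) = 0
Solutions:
 u(y) = C1 + Integral(y/cos(y), y)


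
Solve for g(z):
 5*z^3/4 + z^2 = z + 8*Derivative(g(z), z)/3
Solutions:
 g(z) = C1 + 15*z^4/128 + z^3/8 - 3*z^2/16


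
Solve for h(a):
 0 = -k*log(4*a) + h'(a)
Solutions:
 h(a) = C1 + a*k*log(a) - a*k + a*k*log(4)


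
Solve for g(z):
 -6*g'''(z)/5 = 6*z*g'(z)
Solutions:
 g(z) = C1 + Integral(C2*airyai(-5^(1/3)*z) + C3*airybi(-5^(1/3)*z), z)


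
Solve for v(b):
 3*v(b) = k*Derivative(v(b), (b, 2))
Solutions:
 v(b) = C1*exp(-sqrt(3)*b*sqrt(1/k)) + C2*exp(sqrt(3)*b*sqrt(1/k))


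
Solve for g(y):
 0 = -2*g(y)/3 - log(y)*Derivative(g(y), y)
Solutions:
 g(y) = C1*exp(-2*li(y)/3)


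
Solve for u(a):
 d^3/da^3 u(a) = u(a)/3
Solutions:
 u(a) = C3*exp(3^(2/3)*a/3) + (C1*sin(3^(1/6)*a/2) + C2*cos(3^(1/6)*a/2))*exp(-3^(2/3)*a/6)


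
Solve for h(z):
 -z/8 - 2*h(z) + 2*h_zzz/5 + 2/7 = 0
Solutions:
 h(z) = C3*exp(5^(1/3)*z) - z/16 + (C1*sin(sqrt(3)*5^(1/3)*z/2) + C2*cos(sqrt(3)*5^(1/3)*z/2))*exp(-5^(1/3)*z/2) + 1/7


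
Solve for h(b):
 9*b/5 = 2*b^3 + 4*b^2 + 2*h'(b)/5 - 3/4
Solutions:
 h(b) = C1 - 5*b^4/4 - 10*b^3/3 + 9*b^2/4 + 15*b/8


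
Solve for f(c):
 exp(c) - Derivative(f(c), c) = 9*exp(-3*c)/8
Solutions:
 f(c) = C1 + exp(c) + 3*exp(-3*c)/8


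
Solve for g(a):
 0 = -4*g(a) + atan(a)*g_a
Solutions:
 g(a) = C1*exp(4*Integral(1/atan(a), a))


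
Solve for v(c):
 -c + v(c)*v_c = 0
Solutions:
 v(c) = -sqrt(C1 + c^2)
 v(c) = sqrt(C1 + c^2)


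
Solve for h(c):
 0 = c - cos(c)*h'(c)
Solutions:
 h(c) = C1 + Integral(c/cos(c), c)


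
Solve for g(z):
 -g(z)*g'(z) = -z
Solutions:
 g(z) = -sqrt(C1 + z^2)
 g(z) = sqrt(C1 + z^2)


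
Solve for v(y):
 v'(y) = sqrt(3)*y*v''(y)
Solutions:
 v(y) = C1 + C2*y^(sqrt(3)/3 + 1)


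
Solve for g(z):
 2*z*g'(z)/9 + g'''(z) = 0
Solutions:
 g(z) = C1 + Integral(C2*airyai(-6^(1/3)*z/3) + C3*airybi(-6^(1/3)*z/3), z)


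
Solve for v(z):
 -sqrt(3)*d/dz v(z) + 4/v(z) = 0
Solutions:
 v(z) = -sqrt(C1 + 24*sqrt(3)*z)/3
 v(z) = sqrt(C1 + 24*sqrt(3)*z)/3


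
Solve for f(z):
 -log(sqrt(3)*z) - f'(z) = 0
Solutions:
 f(z) = C1 - z*log(z) - z*log(3)/2 + z


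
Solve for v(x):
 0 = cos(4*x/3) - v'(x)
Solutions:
 v(x) = C1 + 3*sin(4*x/3)/4


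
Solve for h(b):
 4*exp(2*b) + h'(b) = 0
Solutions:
 h(b) = C1 - 2*exp(2*b)


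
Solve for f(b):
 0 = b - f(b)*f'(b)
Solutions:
 f(b) = -sqrt(C1 + b^2)
 f(b) = sqrt(C1 + b^2)


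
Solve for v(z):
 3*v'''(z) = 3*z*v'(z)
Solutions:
 v(z) = C1 + Integral(C2*airyai(z) + C3*airybi(z), z)


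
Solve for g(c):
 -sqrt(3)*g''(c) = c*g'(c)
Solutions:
 g(c) = C1 + C2*erf(sqrt(2)*3^(3/4)*c/6)


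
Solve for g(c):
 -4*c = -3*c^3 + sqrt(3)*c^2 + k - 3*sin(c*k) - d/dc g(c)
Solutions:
 g(c) = C1 - 3*c^4/4 + sqrt(3)*c^3/3 + 2*c^2 + c*k + 3*cos(c*k)/k


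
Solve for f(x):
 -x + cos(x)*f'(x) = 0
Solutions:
 f(x) = C1 + Integral(x/cos(x), x)


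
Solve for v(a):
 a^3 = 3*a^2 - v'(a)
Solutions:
 v(a) = C1 - a^4/4 + a^3


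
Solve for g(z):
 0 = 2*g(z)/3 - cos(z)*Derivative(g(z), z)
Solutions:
 g(z) = C1*(sin(z) + 1)^(1/3)/(sin(z) - 1)^(1/3)


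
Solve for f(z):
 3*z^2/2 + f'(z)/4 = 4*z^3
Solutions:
 f(z) = C1 + 4*z^4 - 2*z^3


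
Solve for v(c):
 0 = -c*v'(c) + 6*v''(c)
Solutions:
 v(c) = C1 + C2*erfi(sqrt(3)*c/6)


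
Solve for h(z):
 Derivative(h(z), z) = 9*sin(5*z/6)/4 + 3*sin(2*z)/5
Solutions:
 h(z) = C1 - 27*cos(5*z/6)/10 - 3*cos(2*z)/10


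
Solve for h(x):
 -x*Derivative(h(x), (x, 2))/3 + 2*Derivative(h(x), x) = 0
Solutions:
 h(x) = C1 + C2*x^7


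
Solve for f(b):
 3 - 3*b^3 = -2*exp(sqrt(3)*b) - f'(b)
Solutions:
 f(b) = C1 + 3*b^4/4 - 3*b - 2*sqrt(3)*exp(sqrt(3)*b)/3


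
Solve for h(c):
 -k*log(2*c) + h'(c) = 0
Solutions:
 h(c) = C1 + c*k*log(c) - c*k + c*k*log(2)


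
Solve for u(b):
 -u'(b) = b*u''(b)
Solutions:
 u(b) = C1 + C2*log(b)


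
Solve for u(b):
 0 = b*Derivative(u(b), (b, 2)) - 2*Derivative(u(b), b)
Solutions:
 u(b) = C1 + C2*b^3


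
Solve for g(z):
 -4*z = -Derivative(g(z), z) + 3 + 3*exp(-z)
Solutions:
 g(z) = C1 + 2*z^2 + 3*z - 3*exp(-z)


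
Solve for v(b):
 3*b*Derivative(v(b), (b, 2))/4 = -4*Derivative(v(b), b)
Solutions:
 v(b) = C1 + C2/b^(13/3)


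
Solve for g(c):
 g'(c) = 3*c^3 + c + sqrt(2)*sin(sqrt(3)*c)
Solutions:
 g(c) = C1 + 3*c^4/4 + c^2/2 - sqrt(6)*cos(sqrt(3)*c)/3


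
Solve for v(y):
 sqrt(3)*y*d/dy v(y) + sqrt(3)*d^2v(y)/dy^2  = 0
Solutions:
 v(y) = C1 + C2*erf(sqrt(2)*y/2)


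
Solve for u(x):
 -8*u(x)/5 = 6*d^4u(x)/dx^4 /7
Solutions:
 u(x) = (C1*sin(15^(3/4)*7^(1/4)*x/15) + C2*cos(15^(3/4)*7^(1/4)*x/15))*exp(-15^(3/4)*7^(1/4)*x/15) + (C3*sin(15^(3/4)*7^(1/4)*x/15) + C4*cos(15^(3/4)*7^(1/4)*x/15))*exp(15^(3/4)*7^(1/4)*x/15)


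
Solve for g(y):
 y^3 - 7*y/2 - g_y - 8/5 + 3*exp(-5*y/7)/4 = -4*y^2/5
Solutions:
 g(y) = C1 + y^4/4 + 4*y^3/15 - 7*y^2/4 - 8*y/5 - 21*exp(-5*y/7)/20


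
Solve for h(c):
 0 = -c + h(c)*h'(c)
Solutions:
 h(c) = -sqrt(C1 + c^2)
 h(c) = sqrt(C1 + c^2)


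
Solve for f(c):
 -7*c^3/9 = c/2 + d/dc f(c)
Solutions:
 f(c) = C1 - 7*c^4/36 - c^2/4


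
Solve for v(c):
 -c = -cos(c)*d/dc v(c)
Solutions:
 v(c) = C1 + Integral(c/cos(c), c)
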